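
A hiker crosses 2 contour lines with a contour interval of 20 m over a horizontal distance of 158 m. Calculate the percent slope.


elevation change = 2 * 20 = 40 m
slope = 40 / 158 * 100 = 25.3%

25.3%


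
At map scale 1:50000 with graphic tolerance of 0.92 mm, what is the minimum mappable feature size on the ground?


ground = 0.92 mm * 50000 / 1000 = 46.0 m

46.0 m


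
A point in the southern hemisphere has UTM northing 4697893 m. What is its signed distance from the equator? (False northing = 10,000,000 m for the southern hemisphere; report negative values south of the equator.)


For southern: actual = 4697893 - 10000000 = -5302107 m

-5302107 m


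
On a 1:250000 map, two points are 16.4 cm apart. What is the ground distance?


ground = 16.4 cm * 250000 / 100 = 41000.0 m = 41.0 km

41.0 km


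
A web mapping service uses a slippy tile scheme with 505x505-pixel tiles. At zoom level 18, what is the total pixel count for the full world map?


tiles per axis = 2^18 = 262144
total tiles = 262144^2 = 68719476736
pixels per axis = 262144 * 505 = 132382720
total pixels = 132382720^2 = 17525184554598400

17525184554598400 pixels


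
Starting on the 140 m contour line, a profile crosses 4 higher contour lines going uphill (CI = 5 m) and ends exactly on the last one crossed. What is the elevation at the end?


elevation = 140 + 4 * 5 = 160 m

160 m


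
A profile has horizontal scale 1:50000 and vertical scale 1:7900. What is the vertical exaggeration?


VE = horizontal_scale / vertical_scale = 50000 / 7900 ≈ 6.3

6.3x


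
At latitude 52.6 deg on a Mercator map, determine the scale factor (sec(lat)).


SF = 1 / cos(52.6) = 1 / 0.607376 = 1.646

1.646


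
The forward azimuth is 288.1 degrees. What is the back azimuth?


back azimuth = (288.1 + 180) mod 360 = 108.1 degrees

108.1 degrees


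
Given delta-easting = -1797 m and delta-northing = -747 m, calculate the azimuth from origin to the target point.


az = atan2(-1797, -747) = -112.6 deg
adjusted to 0-360: 247.4 degrees

247.4 degrees


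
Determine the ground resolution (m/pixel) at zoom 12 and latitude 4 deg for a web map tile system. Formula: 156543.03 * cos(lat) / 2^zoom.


res = 156543.03 * cos(4) / 2^12 = 156543.03 * 0.99756405 / 4096 = 38.13 m/pixel

38.13 m/pixel


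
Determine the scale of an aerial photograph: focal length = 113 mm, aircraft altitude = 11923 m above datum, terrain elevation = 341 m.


scale = f / (H - h) = 113 mm / 11582 m = 113 / 11582000 = 1:102496

1:102496


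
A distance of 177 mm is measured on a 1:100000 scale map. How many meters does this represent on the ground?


ground = 177 mm * 100000 / 1000 = 17700.0 m

17700.0 m


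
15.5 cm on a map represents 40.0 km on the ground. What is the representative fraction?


ground = 40.0 km = 4000000 cm; RF denominator = ground / map = 4000000 / 15.5 ≈ 258065; RF = 1:258065

1:258065


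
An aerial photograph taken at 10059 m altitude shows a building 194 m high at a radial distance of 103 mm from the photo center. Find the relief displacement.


d = h * r / H = 194 * 103 / 10059 = 1.99 mm

1.99 mm


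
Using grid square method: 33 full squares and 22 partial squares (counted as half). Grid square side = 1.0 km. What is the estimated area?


effective squares = 33 + 22 * 0.5 = 44.0
area = 44.0 * 1.0 = 44.0 km^2

44.0 km^2


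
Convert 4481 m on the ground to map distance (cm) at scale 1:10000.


map_cm = 4481 * 100 / 10000 = 44.81 cm

44.81 cm


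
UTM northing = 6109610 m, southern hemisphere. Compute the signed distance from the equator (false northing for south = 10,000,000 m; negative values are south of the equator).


For southern: actual = 6109610 - 10000000 = -3890390 m

-3890390 m


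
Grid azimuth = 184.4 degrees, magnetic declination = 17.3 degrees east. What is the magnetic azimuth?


magnetic azimuth = grid azimuth - declination (east +ve)
mag_az = 184.4 - 17.3 = 167.1 degrees

167.1 degrees


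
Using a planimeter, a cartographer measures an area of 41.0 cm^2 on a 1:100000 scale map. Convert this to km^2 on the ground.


ground_area = 41.0 * (100000/100)^2 = 41000000.0 m^2 = 41.0 km^2

41.0 km^2


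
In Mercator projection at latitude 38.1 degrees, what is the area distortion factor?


area_distortion = 1/cos^2(38.1) = 1.615

1.615


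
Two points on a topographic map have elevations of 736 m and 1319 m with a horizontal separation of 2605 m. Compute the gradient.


gradient = (1319 - 736) / 2605 = 583 / 2605 = 0.2238

0.2238


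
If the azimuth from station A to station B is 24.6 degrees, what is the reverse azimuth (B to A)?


back azimuth = (24.6 + 180) mod 360 = 204.6 degrees

204.6 degrees


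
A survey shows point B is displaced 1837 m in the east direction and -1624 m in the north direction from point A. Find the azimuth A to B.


az = atan2(1837, -1624) = 131.5 deg
adjusted to 0-360: 131.5 degrees

131.5 degrees


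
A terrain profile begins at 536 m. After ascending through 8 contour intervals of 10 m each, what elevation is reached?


elevation = 536 + 8 * 10 = 616 m

616 m


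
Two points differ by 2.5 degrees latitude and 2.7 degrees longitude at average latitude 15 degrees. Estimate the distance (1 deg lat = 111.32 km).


dlat_km = 2.5 * 111.32 = 278.3
dlon_km = 2.7 * 111.32 * cos(15) ≈ 290.323
dist = sqrt(278.3^2 + 290.323^2) ≈ 402.2 km

402.2 km


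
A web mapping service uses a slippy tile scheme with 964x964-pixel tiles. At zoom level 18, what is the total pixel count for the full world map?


tiles per axis = 2^18 = 262144
total tiles = 262144^2 = 68719476736
pixels per axis = 262144 * 964 = 252706816
total pixels = 252706816^2 = 63860734852857856

63860734852857856 pixels


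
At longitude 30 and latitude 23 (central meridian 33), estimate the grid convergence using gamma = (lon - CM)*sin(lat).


gamma = (30 - 33) * sin(23) = -3 * 0.390731 = -1.172 degrees

-1.172 degrees


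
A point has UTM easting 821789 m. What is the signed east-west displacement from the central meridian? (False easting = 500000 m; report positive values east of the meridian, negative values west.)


displacement = 821789 - 500000 = 321789 m

321789 m


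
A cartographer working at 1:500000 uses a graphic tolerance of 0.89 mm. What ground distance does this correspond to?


ground = 0.89 mm * 500000 / 1000 = 445.0 m

445.0 m


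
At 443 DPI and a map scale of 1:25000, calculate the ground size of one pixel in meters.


pixel_cm = 2.54 / 443 ≈ 0.005734 cm
ground = pixel_cm * 25000 / 100 = 2.54 * 25000 / (443 * 100) = 63500 / 44300 ≈ 1.43 m

1.43 m


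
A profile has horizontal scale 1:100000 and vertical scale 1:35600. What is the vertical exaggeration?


VE = horizontal_scale / vertical_scale = 100000 / 35600 ≈ 2.8

2.8x


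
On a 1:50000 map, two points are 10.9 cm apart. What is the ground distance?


ground = 10.9 cm * 50000 / 100 = 5450.0 m = 5.45 km

5.45 km


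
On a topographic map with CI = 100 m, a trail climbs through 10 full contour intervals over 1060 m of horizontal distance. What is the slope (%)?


elevation change = 10 * 100 = 1000 m
slope = 1000 / 1060 * 100 = 94.3%

94.3%


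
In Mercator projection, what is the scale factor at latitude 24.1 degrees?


SF = 1 / cos(24.1) = 1 / 0.912834 = 1.095

1.095


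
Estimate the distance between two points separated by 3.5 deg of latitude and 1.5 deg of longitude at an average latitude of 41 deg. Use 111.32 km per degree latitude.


dlat_km = 3.5 * 111.32 = 389.62
dlon_km = 1.5 * 111.32 * cos(41) ≈ 126.021
dist = sqrt(389.62^2 + 126.021^2) ≈ 409.5 km

409.5 km


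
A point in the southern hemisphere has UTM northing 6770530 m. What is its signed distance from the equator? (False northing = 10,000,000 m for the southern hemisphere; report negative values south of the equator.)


For southern: actual = 6770530 - 10000000 = -3229470 m

-3229470 m


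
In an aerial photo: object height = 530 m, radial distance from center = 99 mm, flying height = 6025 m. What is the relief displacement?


d = h * r / H = 530 * 99 / 6025 = 8.71 mm

8.71 mm


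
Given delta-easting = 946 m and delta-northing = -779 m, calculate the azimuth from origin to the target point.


az = atan2(946, -779) = 129.5 deg
adjusted to 0-360: 129.5 degrees

129.5 degrees


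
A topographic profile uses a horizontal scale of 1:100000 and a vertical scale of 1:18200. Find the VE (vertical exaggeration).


VE = horizontal_scale / vertical_scale = 100000 / 18200 ≈ 5.5

5.5x


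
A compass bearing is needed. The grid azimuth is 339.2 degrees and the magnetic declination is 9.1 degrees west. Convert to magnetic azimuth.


magnetic azimuth = grid azimuth - declination (east +ve)
mag_az = 339.2 - -9.1 = 348.3 degrees

348.3 degrees


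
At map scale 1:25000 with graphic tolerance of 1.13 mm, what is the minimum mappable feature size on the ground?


ground = 1.13 mm * 25000 / 1000 = 28.25 m

28.25 m


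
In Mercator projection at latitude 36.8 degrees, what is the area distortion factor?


area_distortion = 1/cos^2(36.8) = 1.56

1.56


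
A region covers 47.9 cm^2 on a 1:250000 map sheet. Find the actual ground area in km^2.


ground_area = 47.9 * (250000/100)^2 = 299375000.0 m^2 = 299.375 km^2

299.375 km^2


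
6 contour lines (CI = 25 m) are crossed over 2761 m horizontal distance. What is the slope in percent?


elevation change = 6 * 25 = 150 m
slope = 150 / 2761 * 100 = 5.4%

5.4%


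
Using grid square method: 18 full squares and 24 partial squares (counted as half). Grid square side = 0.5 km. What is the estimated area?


effective squares = 18 + 24 * 0.5 = 30.0
area = 30.0 * 0.25 = 7.5 km^2

7.5 km^2


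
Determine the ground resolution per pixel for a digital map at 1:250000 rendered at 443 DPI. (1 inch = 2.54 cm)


pixel_cm = 2.54 / 443 ≈ 0.005734 cm
ground = pixel_cm * 250000 / 100 = 2.54 * 250000 / (443 * 100) = 635000 / 44300 ≈ 14.33 m

14.33 m


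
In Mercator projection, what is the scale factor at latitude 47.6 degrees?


SF = 1 / cos(47.6) = 1 / 0.674302 = 1.483

1.483


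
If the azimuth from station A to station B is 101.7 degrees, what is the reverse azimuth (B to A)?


back azimuth = (101.7 + 180) mod 360 = 281.7 degrees

281.7 degrees


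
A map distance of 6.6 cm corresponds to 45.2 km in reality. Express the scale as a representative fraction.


ground = 45.2 km = 4520000 cm; RF denominator = ground / map = 4520000 / 6.6 ≈ 684848; RF = 1:684848

1:684848


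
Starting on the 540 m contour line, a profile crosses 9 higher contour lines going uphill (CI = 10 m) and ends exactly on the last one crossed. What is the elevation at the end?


elevation = 540 + 9 * 10 = 630 m

630 m


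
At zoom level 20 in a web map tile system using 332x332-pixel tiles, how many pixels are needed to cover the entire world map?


tiles per axis = 2^20 = 1048576
total tiles = 1048576^2 = 1099511627776
pixels per axis = 1048576 * 332 = 348127232
total pixels = 348127232^2 = 121192569659981824

121192569659981824 pixels


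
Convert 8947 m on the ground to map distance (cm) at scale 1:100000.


map_cm = 8947 * 100 / 100000 = 8.947 cm ≈ 8.95 cm

8.95 cm


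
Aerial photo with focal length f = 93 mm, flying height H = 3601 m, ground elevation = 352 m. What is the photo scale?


scale = f / (H - h) = 93 mm / 3249 m = 93 / 3249000 = 1:34935

1:34935


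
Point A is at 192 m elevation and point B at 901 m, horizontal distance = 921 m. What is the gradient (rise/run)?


gradient = (901 - 192) / 921 = 709 / 921 = 0.7698

0.7698


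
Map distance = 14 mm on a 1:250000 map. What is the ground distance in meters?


ground = 14 mm * 250000 / 1000 = 3500.0 m

3500.0 m


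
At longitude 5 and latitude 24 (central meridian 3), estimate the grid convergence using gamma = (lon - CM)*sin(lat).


gamma = (5 - 3) * sin(24) = 2 * 0.406737 = 0.813 degrees

0.813 degrees


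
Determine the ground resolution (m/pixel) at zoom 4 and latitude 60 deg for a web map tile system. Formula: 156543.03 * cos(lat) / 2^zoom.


res = 156543.03 * cos(60) / 2^4 = 156543.03 * 0.5 / 16 = 4891.97 m/pixel

4891.97 m/pixel


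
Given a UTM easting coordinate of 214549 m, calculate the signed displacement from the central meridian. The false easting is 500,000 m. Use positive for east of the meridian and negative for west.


displacement = 214549 - 500000 = -285451 m

-285451 m


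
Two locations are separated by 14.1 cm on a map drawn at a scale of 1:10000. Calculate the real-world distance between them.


ground = 14.1 cm * 10000 / 100 = 1410.0 m = 1.41 km

1.41 km


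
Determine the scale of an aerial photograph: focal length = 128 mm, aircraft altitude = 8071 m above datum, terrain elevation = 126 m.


scale = f / (H - h) = 128 mm / 7945 m = 128 / 7945000 = 1:62070

1:62070


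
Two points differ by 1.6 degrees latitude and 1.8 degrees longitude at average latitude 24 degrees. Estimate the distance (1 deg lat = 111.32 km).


dlat_km = 1.6 * 111.32 = 178.112
dlon_km = 1.8 * 111.32 * cos(24) ≈ 183.053
dist = sqrt(178.112^2 + 183.053^2) ≈ 255.4 km

255.4 km


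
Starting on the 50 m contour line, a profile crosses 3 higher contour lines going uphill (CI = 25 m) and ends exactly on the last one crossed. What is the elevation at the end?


elevation = 50 + 3 * 25 = 125 m

125 m


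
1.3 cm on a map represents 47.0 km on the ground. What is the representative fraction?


ground = 47.0 km = 4700000 cm; RF denominator = ground / map = 4700000 / 1.3 ≈ 3615385; RF = 1:3615385

1:3615385


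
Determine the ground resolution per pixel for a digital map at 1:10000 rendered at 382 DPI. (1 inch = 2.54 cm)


pixel_cm = 2.54 / 382 ≈ 0.006649 cm
ground = pixel_cm * 10000 / 100 = 2.54 * 10000 / (382 * 100) = 25400 / 38200 ≈ 0.66 m

0.66 m


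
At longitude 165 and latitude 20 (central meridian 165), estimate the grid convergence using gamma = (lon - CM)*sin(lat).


gamma = (165 - 165) * sin(20) = 0 * 0.34202 = 0.0 degrees

0.0 degrees


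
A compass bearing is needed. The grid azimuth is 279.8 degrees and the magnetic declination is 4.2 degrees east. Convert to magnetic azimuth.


magnetic azimuth = grid azimuth - declination (east +ve)
mag_az = 279.8 - 4.2 = 275.6 degrees

275.6 degrees


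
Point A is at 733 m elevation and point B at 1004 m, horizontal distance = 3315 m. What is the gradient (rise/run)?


gradient = (1004 - 733) / 3315 = 271 / 3315 = 0.0817

0.0817


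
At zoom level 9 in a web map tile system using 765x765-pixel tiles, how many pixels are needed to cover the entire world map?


tiles per axis = 2^9 = 512
total tiles = 512^2 = 262144
pixels per axis = 512 * 765 = 391680
total pixels = 391680^2 = 153413222400

153413222400 pixels


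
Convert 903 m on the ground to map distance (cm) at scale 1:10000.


map_cm = 903 * 100 / 10000 = 9.03 cm

9.03 cm


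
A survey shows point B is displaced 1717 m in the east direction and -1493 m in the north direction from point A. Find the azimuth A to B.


az = atan2(1717, -1493) = 131.0 deg
adjusted to 0-360: 131.0 degrees

131.0 degrees


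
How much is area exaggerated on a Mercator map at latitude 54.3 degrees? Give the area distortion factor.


area_distortion = 1/cos^2(54.3) = 2.937

2.937


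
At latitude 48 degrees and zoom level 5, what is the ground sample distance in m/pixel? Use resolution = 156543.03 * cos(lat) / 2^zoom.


res = 156543.03 * cos(48) / 2^5 = 156543.03 * 0.66913061 / 32 = 3273.37 m/pixel

3273.37 m/pixel


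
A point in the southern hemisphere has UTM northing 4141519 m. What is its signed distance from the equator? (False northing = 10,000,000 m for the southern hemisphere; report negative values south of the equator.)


For southern: actual = 4141519 - 10000000 = -5858481 m

-5858481 m


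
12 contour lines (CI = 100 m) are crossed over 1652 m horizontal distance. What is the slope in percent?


elevation change = 12 * 100 = 1200 m
slope = 1200 / 1652 * 100 = 72.6%

72.6%


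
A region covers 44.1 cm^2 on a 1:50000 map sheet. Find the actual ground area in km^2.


ground_area = 44.1 * (50000/100)^2 = 11025000.0 m^2 = 11.025 km^2

11.025 km^2


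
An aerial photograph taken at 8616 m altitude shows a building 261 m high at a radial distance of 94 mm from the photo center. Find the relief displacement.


d = h * r / H = 261 * 94 / 8616 = 2.85 mm

2.85 mm


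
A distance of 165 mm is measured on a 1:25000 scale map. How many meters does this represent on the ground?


ground = 165 mm * 25000 / 1000 = 4125.0 m

4125.0 m


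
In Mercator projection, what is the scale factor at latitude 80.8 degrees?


SF = 1 / cos(80.8) = 1 / 0.159881 = 6.255

6.255


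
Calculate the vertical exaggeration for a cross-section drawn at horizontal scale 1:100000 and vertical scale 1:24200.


VE = horizontal_scale / vertical_scale = 100000 / 24200 ≈ 4.1

4.1x


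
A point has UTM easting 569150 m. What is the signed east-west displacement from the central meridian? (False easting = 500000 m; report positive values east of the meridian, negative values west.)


displacement = 569150 - 500000 = 69150 m

69150 m


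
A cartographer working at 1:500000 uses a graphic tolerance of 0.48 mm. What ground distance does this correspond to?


ground = 0.48 mm * 500000 / 1000 = 240.0 m

240.0 m


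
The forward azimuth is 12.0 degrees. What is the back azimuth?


back azimuth = (12.0 + 180) mod 360 = 192.0 degrees

192.0 degrees


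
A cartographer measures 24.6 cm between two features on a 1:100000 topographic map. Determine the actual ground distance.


ground = 24.6 cm * 100000 / 100 = 24600.0 m = 24.6 km

24.6 km


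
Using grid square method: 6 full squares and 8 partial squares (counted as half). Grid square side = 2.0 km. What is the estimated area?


effective squares = 6 + 8 * 0.5 = 10.0
area = 10.0 * 4.0 = 40.0 km^2

40.0 km^2


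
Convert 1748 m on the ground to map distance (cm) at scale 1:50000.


map_cm = 1748 * 100 / 50000 = 3.496 cm ≈ 3.5 cm

3.5 cm


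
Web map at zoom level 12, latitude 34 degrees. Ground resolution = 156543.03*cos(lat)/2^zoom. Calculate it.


res = 156543.03 * cos(34) / 2^12 = 156543.03 * 0.82903757 / 4096 = 31.68 m/pixel

31.68 m/pixel


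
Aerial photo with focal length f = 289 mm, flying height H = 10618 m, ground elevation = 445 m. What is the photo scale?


scale = f / (H - h) = 289 mm / 10173 m = 289 / 10173000 = 1:35201

1:35201


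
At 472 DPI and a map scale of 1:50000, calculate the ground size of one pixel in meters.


pixel_cm = 2.54 / 472 ≈ 0.005381 cm
ground = pixel_cm * 50000 / 100 = 2.54 * 50000 / (472 * 100) = 127000 / 47200 ≈ 2.69 m

2.69 m


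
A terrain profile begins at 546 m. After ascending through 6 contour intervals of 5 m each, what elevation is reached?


elevation = 546 + 6 * 5 = 576 m

576 m


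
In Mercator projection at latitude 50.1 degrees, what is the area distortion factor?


area_distortion = 1/cos^2(50.1) = 2.43

2.43


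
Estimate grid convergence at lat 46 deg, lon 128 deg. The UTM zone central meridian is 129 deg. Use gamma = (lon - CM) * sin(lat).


gamma = (128 - 129) * sin(46) = -1 * 0.71934 = -0.719 degrees

-0.719 degrees


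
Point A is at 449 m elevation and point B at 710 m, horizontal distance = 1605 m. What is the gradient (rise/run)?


gradient = (710 - 449) / 1605 = 261 / 1605 = 0.1626

0.1626


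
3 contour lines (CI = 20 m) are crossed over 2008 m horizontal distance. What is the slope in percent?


elevation change = 3 * 20 = 60 m
slope = 60 / 2008 * 100 = 3.0%

3.0%


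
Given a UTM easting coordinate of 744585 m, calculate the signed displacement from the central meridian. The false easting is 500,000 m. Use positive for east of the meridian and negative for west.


displacement = 744585 - 500000 = 244585 m

244585 m


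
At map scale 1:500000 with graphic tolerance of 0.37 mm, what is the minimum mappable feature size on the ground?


ground = 0.37 mm * 500000 / 1000 = 185.0 m

185.0 m


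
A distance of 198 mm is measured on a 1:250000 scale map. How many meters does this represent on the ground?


ground = 198 mm * 250000 / 1000 = 49500.0 m

49500.0 m


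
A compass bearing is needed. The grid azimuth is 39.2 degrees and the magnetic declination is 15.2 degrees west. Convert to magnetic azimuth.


magnetic azimuth = grid azimuth - declination (east +ve)
mag_az = 39.2 - -15.2 = 54.4 degrees

54.4 degrees


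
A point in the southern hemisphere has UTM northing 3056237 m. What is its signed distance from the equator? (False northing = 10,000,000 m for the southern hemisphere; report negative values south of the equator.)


For southern: actual = 3056237 - 10000000 = -6943763 m

-6943763 m


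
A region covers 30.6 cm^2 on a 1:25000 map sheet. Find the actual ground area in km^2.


ground_area = 30.6 * (25000/100)^2 = 1912500.0 m^2 = 1.9125 km^2 ≈ 1.913 km^2

1.913 km^2


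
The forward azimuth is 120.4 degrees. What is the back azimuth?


back azimuth = (120.4 + 180) mod 360 = 300.4 degrees

300.4 degrees


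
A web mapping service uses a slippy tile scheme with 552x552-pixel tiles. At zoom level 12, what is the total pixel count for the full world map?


tiles per axis = 2^12 = 4096
total tiles = 4096^2 = 16777216
pixels per axis = 4096 * 552 = 2260992
total pixels = 2260992^2 = 5112084824064

5112084824064 pixels


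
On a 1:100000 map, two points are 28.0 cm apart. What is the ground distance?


ground = 28.0 cm * 100000 / 100 = 28000.0 m = 28.0 km

28.0 km


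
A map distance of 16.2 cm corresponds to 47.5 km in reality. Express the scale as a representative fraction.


ground = 47.5 km = 4750000 cm; RF denominator = ground / map = 4750000 / 16.2 ≈ 293210; RF = 1:293210

1:293210


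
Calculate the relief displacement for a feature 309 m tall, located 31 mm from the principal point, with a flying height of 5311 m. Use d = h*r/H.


d = h * r / H = 309 * 31 / 5311 = 1.8 mm

1.8 mm


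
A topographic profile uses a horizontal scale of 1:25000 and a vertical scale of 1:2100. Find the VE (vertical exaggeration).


VE = horizontal_scale / vertical_scale = 25000 / 2100 ≈ 11.9

11.9x


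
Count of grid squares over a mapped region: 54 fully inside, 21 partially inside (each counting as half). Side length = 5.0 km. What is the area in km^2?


effective squares = 54 + 21 * 0.5 = 64.5
area = 64.5 * 25.0 = 1612.5 km^2

1612.5 km^2


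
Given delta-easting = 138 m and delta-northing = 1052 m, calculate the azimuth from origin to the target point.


az = atan2(138, 1052) = 7.5 deg
adjusted to 0-360: 7.5 degrees

7.5 degrees


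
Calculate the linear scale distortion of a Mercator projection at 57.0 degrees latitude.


SF = 1 / cos(57.0) = 1 / 0.544639 = 1.836

1.836


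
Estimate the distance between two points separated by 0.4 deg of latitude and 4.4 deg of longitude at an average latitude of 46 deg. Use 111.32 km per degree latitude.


dlat_km = 0.4 * 111.32 = 44.528
dlon_km = 4.4 * 111.32 * cos(46) ≈ 340.249
dist = sqrt(44.528^2 + 340.249^2) ≈ 343.2 km

343.2 km


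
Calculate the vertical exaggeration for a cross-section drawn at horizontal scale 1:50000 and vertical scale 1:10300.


VE = horizontal_scale / vertical_scale = 50000 / 10300 ≈ 4.9

4.9x


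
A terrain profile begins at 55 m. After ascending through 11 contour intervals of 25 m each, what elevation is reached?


elevation = 55 + 11 * 25 = 330 m

330 m


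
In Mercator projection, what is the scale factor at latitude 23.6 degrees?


SF = 1 / cos(23.6) = 1 / 0.916363 = 1.091

1.091


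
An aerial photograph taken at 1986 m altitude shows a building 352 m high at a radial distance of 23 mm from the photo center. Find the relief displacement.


d = h * r / H = 352 * 23 / 1986 = 4.08 mm

4.08 mm


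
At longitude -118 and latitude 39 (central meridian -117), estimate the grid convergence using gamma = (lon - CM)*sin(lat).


gamma = (-118 - -117) * sin(39) = -1 * 0.62932 = -0.629 degrees

-0.629 degrees


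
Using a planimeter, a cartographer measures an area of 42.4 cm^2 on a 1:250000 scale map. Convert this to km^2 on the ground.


ground_area = 42.4 * (250000/100)^2 = 265000000.0 m^2 = 265.0 km^2

265.0 km^2


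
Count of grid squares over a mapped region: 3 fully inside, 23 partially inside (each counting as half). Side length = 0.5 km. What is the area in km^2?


effective squares = 3 + 23 * 0.5 = 14.5
area = 14.5 * 0.25 = 3.625 km^2

3.625 km^2


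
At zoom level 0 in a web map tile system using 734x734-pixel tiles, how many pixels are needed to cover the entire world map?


tiles per axis = 2^0 = 1
total tiles = 1^2 = 1
pixels per axis = 1 * 734 = 734
total pixels = 734^2 = 538756

538756 pixels


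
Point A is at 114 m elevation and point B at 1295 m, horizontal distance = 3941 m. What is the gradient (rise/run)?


gradient = (1295 - 114) / 3941 = 1181 / 3941 = 0.2997

0.2997


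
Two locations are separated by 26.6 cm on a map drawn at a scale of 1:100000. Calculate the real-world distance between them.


ground = 26.6 cm * 100000 / 100 = 26600.0 m = 26.6 km

26.6 km


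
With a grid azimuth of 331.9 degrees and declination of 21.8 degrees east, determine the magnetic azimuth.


magnetic azimuth = grid azimuth - declination (east +ve)
mag_az = 331.9 - 21.8 = 310.1 degrees

310.1 degrees


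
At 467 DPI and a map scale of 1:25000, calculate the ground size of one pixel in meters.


pixel_cm = 2.54 / 467 ≈ 0.005439 cm
ground = pixel_cm * 25000 / 100 = 2.54 * 25000 / (467 * 100) = 63500 / 46700 ≈ 1.36 m

1.36 m


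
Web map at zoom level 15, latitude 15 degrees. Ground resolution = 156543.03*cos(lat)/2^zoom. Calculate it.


res = 156543.03 * cos(15) / 2^15 = 156543.03 * 0.96592583 / 32768 = 4.61 m/pixel

4.61 m/pixel


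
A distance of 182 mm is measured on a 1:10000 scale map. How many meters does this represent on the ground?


ground = 182 mm * 10000 / 1000 = 1820.0 m

1820.0 m


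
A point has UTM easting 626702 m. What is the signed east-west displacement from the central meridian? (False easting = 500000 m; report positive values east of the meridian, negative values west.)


displacement = 626702 - 500000 = 126702 m

126702 m


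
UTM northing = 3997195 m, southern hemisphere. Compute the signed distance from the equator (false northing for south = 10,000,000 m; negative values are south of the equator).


For southern: actual = 3997195 - 10000000 = -6002805 m

-6002805 m


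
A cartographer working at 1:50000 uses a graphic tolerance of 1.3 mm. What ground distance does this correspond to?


ground = 1.3 mm * 50000 / 1000 = 65.0 m

65.0 m


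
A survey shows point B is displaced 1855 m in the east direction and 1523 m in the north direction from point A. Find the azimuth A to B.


az = atan2(1855, 1523) = 50.6 deg
adjusted to 0-360: 50.6 degrees

50.6 degrees


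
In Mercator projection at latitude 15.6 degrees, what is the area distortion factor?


area_distortion = 1/cos^2(15.6) = 1.078

1.078


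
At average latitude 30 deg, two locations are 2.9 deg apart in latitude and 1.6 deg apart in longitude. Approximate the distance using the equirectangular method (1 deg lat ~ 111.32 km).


dlat_km = 2.9 * 111.32 = 322.828
dlon_km = 1.6 * 111.32 * cos(30) ≈ 154.25
dist = sqrt(322.828^2 + 154.25^2) ≈ 357.8 km

357.8 km


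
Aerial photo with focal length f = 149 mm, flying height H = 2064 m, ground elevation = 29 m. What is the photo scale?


scale = f / (H - h) = 149 mm / 2035 m = 149 / 2035000 = 1:13658

1:13658


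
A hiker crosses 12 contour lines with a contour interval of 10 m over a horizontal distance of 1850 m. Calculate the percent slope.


elevation change = 12 * 10 = 120 m
slope = 120 / 1850 * 100 = 6.5%

6.5%


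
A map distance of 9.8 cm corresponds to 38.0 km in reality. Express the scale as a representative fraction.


ground = 38.0 km = 3800000 cm; RF denominator = ground / map = 3800000 / 9.8 ≈ 387755; RF = 1:387755

1:387755


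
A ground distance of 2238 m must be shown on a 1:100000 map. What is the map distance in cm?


map_cm = 2238 * 100 / 100000 = 2.238 cm ≈ 2.24 cm

2.24 cm


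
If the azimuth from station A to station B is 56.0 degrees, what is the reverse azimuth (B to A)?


back azimuth = (56.0 + 180) mod 360 = 236.0 degrees

236.0 degrees


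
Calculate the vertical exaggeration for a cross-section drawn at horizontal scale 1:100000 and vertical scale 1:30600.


VE = horizontal_scale / vertical_scale = 100000 / 30600 ≈ 3.3

3.3x


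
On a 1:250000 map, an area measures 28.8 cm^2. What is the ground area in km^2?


ground_area = 28.8 * (250000/100)^2 = 180000000.0 m^2 = 180.0 km^2

180.0 km^2


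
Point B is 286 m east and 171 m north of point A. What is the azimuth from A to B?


az = atan2(286, 171) = 59.1 deg
adjusted to 0-360: 59.1 degrees

59.1 degrees


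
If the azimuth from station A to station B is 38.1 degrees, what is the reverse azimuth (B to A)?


back azimuth = (38.1 + 180) mod 360 = 218.1 degrees

218.1 degrees


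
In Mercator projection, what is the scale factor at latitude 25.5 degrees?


SF = 1 / cos(25.5) = 1 / 0.902585 = 1.108

1.108


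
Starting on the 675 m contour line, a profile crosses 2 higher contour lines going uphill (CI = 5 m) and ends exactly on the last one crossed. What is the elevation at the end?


elevation = 675 + 2 * 5 = 685 m

685 m


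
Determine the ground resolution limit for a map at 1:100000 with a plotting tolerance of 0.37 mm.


ground = 0.37 mm * 100000 / 1000 = 37.0 m

37.0 m


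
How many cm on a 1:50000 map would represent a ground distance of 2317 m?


map_cm = 2317 * 100 / 50000 = 4.634 cm ≈ 4.63 cm

4.63 cm


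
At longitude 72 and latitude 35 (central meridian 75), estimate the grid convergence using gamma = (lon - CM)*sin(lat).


gamma = (72 - 75) * sin(35) = -3 * 0.573576 = -1.721 degrees

-1.721 degrees


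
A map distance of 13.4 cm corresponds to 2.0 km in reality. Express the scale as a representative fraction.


ground = 2.0 km = 200000 cm; RF denominator = ground / map = 200000 / 13.4 ≈ 14925; RF = 1:14925

1:14925


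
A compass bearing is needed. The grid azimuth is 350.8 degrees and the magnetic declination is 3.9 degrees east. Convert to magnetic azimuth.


magnetic azimuth = grid azimuth - declination (east +ve)
mag_az = 350.8 - 3.9 = 346.9 degrees

346.9 degrees


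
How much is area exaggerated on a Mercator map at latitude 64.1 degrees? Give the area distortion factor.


area_distortion = 1/cos^2(64.1) = 5.241

5.241


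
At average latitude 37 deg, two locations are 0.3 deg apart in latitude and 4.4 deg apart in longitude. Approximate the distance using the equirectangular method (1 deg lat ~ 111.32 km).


dlat_km = 0.3 * 111.32 = 33.396
dlon_km = 4.4 * 111.32 * cos(37) ≈ 391.178
dist = sqrt(33.396^2 + 391.178^2) ≈ 392.6 km

392.6 km


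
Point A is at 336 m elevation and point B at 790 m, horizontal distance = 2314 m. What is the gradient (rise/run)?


gradient = (790 - 336) / 2314 = 454 / 2314 = 0.1962

0.1962


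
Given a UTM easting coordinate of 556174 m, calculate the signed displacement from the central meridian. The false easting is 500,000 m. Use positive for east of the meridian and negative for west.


displacement = 556174 - 500000 = 56174 m

56174 m


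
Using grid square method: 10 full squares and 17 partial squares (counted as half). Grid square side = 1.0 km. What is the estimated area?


effective squares = 10 + 17 * 0.5 = 18.5
area = 18.5 * 1.0 = 18.5 km^2

18.5 km^2


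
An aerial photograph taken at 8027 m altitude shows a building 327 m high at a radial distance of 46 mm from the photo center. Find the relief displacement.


d = h * r / H = 327 * 46 / 8027 = 1.87 mm

1.87 mm


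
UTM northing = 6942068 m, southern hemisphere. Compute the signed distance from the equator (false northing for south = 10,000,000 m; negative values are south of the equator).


For southern: actual = 6942068 - 10000000 = -3057932 m

-3057932 m


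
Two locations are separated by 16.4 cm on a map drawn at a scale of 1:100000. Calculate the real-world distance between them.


ground = 16.4 cm * 100000 / 100 = 16400.0 m = 16.4 km

16.4 km


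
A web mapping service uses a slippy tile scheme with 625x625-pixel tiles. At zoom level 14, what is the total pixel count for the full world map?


tiles per axis = 2^14 = 16384
total tiles = 16384^2 = 268435456
pixels per axis = 16384 * 625 = 10240000
total pixels = 10240000^2 = 104857600000000

104857600000000 pixels


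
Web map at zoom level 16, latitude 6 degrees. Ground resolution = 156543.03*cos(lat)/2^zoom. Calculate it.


res = 156543.03 * cos(6) / 2^16 = 156543.03 * 0.9945219 / 65536 = 2.38 m/pixel

2.38 m/pixel


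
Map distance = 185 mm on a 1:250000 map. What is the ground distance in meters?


ground = 185 mm * 250000 / 1000 = 46250.0 m

46250.0 m


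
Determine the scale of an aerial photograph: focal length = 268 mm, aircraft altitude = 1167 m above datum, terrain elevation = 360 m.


scale = f / (H - h) = 268 mm / 807 m = 268 / 807000 = 1:3011

1:3011


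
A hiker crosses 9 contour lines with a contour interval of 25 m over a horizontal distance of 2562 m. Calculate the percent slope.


elevation change = 9 * 25 = 225 m
slope = 225 / 2562 * 100 = 8.8%

8.8%


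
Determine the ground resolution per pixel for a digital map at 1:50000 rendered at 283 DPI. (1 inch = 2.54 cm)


pixel_cm = 2.54 / 283 ≈ 0.008975 cm
ground = pixel_cm * 50000 / 100 = 2.54 * 50000 / (283 * 100) = 127000 / 28300 ≈ 4.49 m

4.49 m


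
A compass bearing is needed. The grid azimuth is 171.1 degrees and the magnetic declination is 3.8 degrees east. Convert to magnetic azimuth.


magnetic azimuth = grid azimuth - declination (east +ve)
mag_az = 171.1 - 3.8 = 167.3 degrees

167.3 degrees


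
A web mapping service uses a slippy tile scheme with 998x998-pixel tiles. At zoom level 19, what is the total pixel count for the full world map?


tiles per axis = 2^19 = 524288
total tiles = 524288^2 = 274877906944
pixels per axis = 524288 * 998 = 523239424
total pixels = 523239424^2 = 273779494827851776

273779494827851776 pixels


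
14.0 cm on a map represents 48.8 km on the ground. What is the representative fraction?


ground = 48.8 km = 4880000 cm; RF denominator = ground / map = 4880000 / 14.0 ≈ 348571; RF = 1:348571

1:348571


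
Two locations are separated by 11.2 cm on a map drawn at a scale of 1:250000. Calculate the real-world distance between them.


ground = 11.2 cm * 250000 / 100 = 28000.0 m = 28.0 km

28.0 km


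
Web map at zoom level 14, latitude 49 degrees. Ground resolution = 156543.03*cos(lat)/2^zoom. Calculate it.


res = 156543.03 * cos(49) / 2^14 = 156543.03 * 0.65605903 / 16384 = 6.27 m/pixel

6.27 m/pixel


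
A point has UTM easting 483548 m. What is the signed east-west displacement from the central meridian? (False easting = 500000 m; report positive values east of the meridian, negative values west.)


displacement = 483548 - 500000 = -16452 m

-16452 m


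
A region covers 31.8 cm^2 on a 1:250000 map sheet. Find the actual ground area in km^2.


ground_area = 31.8 * (250000/100)^2 = 198750000.0 m^2 = 198.75 km^2

198.75 km^2


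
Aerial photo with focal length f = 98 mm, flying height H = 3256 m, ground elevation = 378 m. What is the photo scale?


scale = f / (H - h) = 98 mm / 2878 m = 98 / 2878000 = 1:29367

1:29367


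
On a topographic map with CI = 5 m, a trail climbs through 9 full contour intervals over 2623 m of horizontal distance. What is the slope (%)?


elevation change = 9 * 5 = 45 m
slope = 45 / 2623 * 100 = 1.7%

1.7%


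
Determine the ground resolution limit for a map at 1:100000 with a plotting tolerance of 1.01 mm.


ground = 1.01 mm * 100000 / 1000 = 101.0 m

101.0 m


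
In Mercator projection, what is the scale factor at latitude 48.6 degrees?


SF = 1 / cos(48.6) = 1 / 0.661312 = 1.512

1.512


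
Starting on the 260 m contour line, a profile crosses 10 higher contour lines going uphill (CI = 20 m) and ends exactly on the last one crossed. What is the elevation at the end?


elevation = 260 + 10 * 20 = 460 m

460 m


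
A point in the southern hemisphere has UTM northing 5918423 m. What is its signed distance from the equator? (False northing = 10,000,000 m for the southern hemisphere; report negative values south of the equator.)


For southern: actual = 5918423 - 10000000 = -4081577 m

-4081577 m


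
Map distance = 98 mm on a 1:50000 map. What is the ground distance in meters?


ground = 98 mm * 50000 / 1000 = 4900.0 m

4900.0 m


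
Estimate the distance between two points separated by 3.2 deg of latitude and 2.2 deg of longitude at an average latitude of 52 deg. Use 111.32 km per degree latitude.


dlat_km = 3.2 * 111.32 = 356.224
dlon_km = 2.2 * 111.32 * cos(52) ≈ 150.778
dist = sqrt(356.224^2 + 150.778^2) ≈ 386.8 km

386.8 km


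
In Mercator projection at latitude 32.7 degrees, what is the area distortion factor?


area_distortion = 1/cos^2(32.7) = 1.412

1.412


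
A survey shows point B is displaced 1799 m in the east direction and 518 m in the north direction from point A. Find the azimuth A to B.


az = atan2(1799, 518) = 73.9 deg
adjusted to 0-360: 73.9 degrees

73.9 degrees


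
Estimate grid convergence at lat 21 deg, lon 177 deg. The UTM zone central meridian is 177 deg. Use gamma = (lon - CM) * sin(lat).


gamma = (177 - 177) * sin(21) = 0 * 0.358368 = 0.0 degrees

0.0 degrees


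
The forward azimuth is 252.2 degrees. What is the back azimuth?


back azimuth = (252.2 + 180) mod 360 = 72.2 degrees

72.2 degrees


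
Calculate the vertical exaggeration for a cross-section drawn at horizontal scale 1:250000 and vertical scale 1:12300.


VE = horizontal_scale / vertical_scale = 250000 / 12300 ≈ 20.3

20.3x


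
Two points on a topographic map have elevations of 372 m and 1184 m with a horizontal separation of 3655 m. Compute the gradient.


gradient = (1184 - 372) / 3655 = 812 / 3655 = 0.2222

0.2222


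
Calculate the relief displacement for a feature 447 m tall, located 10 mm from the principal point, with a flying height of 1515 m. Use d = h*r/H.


d = h * r / H = 447 * 10 / 1515 = 2.95 mm

2.95 mm


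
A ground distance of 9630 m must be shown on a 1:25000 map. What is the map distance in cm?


map_cm = 9630 * 100 / 25000 = 38.52 cm

38.52 cm


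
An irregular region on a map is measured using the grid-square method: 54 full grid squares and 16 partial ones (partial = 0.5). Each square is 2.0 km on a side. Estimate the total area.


effective squares = 54 + 16 * 0.5 = 62.0
area = 62.0 * 4.0 = 248.0 km^2

248.0 km^2


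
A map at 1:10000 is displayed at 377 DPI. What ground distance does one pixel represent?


pixel_cm = 2.54 / 377 ≈ 0.006737 cm
ground = pixel_cm * 10000 / 100 = 2.54 * 10000 / (377 * 100) = 25400 / 37700 ≈ 0.67 m

0.67 m


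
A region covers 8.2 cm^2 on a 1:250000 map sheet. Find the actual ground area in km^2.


ground_area = 8.2 * (250000/100)^2 = 51250000.0 m^2 = 51.25 km^2

51.25 km^2
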